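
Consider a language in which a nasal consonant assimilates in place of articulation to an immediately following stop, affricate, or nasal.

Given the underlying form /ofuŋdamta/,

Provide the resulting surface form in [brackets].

/ŋ/ before /d/ (alveolar) → [n]
/m/ before /t/ (alveolar) → [n]

[ofundanta]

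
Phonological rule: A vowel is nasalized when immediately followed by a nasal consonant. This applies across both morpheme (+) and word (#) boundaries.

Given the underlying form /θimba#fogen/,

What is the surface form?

[θĩmba#fogẽn]

/i/ before nasal /m/ → [ĩ]
/e/ before nasal /n/ → [ẽ]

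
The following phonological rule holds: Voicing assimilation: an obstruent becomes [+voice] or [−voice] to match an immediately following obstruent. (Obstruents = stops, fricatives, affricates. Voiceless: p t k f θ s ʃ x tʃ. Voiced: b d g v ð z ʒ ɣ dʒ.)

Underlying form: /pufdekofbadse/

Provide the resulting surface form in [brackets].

[puvdekovbatse]

/f/ before /d/ (voiced) → [v]
/f/ before /b/ (voiced) → [v]
/d/ before /s/ (voiceless) → [t]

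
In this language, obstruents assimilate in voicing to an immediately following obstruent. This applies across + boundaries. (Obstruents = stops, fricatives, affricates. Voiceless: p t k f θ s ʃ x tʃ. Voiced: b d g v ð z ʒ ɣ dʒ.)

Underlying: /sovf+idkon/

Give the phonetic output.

/v/ before /f/ (voiceless) → [f]
/d/ before /k/ (voiceless) → [t]

[soff+itkon]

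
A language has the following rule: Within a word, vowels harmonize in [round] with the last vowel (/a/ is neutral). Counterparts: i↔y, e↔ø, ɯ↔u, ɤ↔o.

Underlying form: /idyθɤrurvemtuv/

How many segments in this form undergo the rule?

3

/i/ harmonizes with /u/ ([+round]) → [y]
/ɤ/ harmonizes with /u/ ([+round]) → [o]
/e/ harmonizes with /u/ ([+round]) → [ø]
3 segments change.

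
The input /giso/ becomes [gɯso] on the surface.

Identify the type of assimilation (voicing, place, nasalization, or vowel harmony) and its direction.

vowel harmony, regressive

/i/→[ɯ].
Vowels agree with the last vowel, so the harmony is regressive.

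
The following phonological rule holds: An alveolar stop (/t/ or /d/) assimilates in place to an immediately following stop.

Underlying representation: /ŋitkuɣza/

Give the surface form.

/t/ before /k/ (velar) → [k]

[ŋikkuɣza]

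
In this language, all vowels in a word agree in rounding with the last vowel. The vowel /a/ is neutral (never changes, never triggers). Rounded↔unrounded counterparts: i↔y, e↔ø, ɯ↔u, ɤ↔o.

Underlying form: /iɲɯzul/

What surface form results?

[yɲuzul]

/i/ harmonizes with /u/ ([+round]) → [y]
/ɯ/ harmonizes with /u/ ([+round]) → [u]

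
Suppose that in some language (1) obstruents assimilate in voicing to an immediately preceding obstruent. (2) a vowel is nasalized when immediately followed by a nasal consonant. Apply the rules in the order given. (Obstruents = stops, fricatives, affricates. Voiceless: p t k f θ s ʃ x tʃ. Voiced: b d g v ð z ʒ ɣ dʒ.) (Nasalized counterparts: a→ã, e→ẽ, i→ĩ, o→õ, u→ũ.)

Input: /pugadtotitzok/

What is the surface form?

Rule 1: /t/ after /d/ (voiced) → [d]
Rule 1: /z/ after /t/ (voiceless) → [s]
After rule 1: pugaddotitsok
Rule 2: no segment meets the rule's conditions; no change.

[pugaddotitsok]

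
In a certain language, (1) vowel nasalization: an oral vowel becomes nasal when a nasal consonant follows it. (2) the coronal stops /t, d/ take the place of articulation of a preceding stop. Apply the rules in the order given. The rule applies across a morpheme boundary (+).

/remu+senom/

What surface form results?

[rẽmu+sẽnõm]

Rule 1: /e/ before nasal /m/ → [ẽ]
Rule 1: /e/ before nasal /n/ → [ẽ]
Rule 1: /o/ before nasal /m/ → [õ]
After rule 1: rẽmu+sẽnõm
Rule 2: no segment meets the rule's conditions; no change.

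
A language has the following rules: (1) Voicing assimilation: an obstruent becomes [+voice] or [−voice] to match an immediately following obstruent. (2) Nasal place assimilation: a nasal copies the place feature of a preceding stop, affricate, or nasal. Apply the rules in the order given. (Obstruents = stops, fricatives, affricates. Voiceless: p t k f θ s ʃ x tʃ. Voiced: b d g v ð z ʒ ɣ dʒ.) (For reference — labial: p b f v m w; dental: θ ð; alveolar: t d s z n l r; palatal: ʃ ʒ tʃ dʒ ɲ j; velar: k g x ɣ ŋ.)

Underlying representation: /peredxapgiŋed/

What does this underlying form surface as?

[peretxabgiŋed]

Rule 1: /d/ before /x/ (voiceless) → [t]
Rule 1: /p/ before /g/ (voiced) → [b]
After rule 1: peretxabgiŋed
Rule 2: no segment meets the rule's conditions; no change.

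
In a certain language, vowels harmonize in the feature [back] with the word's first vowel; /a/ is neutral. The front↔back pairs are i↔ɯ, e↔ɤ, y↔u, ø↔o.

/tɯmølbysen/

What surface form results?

[tɯmolbusɤn]

/ø/ harmonizes with /ɯ/ ([+back]) → [o]
/y/ harmonizes with /ɯ/ ([+back]) → [u]
/e/ harmonizes with /ɯ/ ([+back]) → [ɤ]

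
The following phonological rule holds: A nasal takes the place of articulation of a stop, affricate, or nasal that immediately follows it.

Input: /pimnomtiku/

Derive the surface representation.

/m/ before /n/ (alveolar) → [n]
/m/ before /t/ (alveolar) → [n]

[pinnontiku]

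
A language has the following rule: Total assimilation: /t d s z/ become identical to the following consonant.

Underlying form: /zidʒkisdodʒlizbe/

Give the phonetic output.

[zidʒkiddodʒlibbe]

/s/ before /d/ → [d] (total assimilation)
/z/ before /b/ → [b] (total assimilation)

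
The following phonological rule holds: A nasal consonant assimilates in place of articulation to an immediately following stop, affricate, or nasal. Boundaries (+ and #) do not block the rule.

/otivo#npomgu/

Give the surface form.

[otivo#mpoŋgu]

/n/ before /p/ (labial) → [m]
/m/ before /g/ (velar) → [ŋ]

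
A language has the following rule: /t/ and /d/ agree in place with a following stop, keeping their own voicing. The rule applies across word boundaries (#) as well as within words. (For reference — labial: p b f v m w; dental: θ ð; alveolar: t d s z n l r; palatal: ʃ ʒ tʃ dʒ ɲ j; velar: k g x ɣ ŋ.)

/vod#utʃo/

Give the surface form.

no segment meets the rule's conditions; no change.

[vod#utʃo]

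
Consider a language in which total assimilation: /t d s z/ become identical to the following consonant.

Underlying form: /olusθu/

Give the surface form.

/s/ before /θ/ → [θ] (total assimilation)

[oluθθu]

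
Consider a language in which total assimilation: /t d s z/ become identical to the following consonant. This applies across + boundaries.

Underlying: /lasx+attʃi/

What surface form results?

/s/ before /x/ → [x] (total assimilation)
/t/ before /tʃ/ → [tʃ] (total assimilation)

[laxx+atʃtʃi]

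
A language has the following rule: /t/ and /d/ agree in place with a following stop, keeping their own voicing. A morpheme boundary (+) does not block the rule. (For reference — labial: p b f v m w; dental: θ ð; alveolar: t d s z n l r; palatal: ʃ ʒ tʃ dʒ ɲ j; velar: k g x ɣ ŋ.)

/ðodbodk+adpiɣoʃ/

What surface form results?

/d/ before /b/ (labial) → [b]
/d/ before /k/ (velar) → [g]
/d/ before /p/ (labial) → [b]

[ðobbogk+abpiɣoʃ]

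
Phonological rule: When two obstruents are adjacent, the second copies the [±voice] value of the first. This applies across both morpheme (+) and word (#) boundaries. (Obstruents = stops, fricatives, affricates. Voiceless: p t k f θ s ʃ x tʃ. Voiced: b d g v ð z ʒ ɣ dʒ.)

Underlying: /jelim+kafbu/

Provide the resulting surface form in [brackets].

/b/ after /f/ (voiceless) → [p]

[jelim+kafpu]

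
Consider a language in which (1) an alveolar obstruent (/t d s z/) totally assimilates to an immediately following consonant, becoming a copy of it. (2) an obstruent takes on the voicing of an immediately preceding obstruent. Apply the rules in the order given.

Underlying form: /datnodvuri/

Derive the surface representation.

Rule 1: /t/ before /n/ → [n] (total assimilation)
Rule 1: /d/ before /v/ → [v] (total assimilation)
After rule 1: dannovvuri
Rule 2: no segment meets the rule's conditions; no change.

[dannovvuri]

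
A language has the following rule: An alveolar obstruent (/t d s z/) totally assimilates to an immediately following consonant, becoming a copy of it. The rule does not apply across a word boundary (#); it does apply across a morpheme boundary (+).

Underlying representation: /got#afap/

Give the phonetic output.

no segment meets the rule's conditions; no change.

[got#afap]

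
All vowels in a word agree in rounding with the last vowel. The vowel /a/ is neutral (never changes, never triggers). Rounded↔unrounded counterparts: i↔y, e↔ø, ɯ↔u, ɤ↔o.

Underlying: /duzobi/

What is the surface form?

[dɯzɤbi]

/u/ harmonizes with /i/ ([-round]) → [ɯ]
/o/ harmonizes with /i/ ([-round]) → [ɤ]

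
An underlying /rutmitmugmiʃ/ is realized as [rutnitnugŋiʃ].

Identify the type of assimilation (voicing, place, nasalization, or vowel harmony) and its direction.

/m/→[n] /m/→[n] /m/→[ŋ].
Each target copies a feature from the preceding segment, so the direction is progressive.

place assimilation, progressive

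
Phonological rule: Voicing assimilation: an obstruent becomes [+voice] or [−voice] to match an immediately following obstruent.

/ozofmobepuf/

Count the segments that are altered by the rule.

0

No segment meets the rule's conditions.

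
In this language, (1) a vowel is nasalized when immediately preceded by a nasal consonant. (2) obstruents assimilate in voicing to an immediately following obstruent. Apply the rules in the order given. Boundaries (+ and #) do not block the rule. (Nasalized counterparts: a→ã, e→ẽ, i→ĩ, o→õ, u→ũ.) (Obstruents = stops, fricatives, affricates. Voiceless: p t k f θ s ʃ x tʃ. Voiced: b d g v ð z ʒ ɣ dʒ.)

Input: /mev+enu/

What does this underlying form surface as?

Rule 1: /e/ after nasal /m/ → [ẽ]
Rule 1: /u/ after nasal /n/ → [ũ]
After rule 1: mẽv+enũ
Rule 2: no segment meets the rule's conditions; no change.

[mẽv+enũ]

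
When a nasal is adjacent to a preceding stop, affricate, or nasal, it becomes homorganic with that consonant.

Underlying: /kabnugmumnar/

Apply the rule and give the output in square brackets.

[kabmugŋummar]

/n/ after /b/ (labial) → [m]
/m/ after /g/ (velar) → [ŋ]
/n/ after /m/ (labial) → [m]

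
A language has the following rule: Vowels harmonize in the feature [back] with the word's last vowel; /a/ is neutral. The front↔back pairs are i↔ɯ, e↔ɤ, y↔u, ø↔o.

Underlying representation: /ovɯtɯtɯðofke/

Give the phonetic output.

[øvititiðøfke]

/o/ harmonizes with /e/ ([-back]) → [ø]
/ɯ/ harmonizes with /e/ ([-back]) → [i]
/ɯ/ harmonizes with /e/ ([-back]) → [i]
/ɯ/ harmonizes with /e/ ([-back]) → [i]
/o/ harmonizes with /e/ ([-back]) → [ø]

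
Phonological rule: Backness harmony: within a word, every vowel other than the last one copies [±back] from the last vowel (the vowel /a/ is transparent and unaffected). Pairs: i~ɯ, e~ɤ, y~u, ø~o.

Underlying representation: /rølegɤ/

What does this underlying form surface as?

[rolɤgɤ]

/ø/ harmonizes with /ɤ/ ([+back]) → [o]
/e/ harmonizes with /ɤ/ ([+back]) → [ɤ]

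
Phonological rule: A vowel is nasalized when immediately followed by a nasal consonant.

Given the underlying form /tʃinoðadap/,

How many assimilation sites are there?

/i/ before nasal /n/ → [ĩ]
1 segment changes.

1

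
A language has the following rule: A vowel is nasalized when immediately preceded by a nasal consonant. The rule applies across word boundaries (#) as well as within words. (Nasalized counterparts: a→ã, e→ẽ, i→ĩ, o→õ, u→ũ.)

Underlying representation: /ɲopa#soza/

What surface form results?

/o/ after nasal /ɲ/ → [õ]

[ɲõpa#soza]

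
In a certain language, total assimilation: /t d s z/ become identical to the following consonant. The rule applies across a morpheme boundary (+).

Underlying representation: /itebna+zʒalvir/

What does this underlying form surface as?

/z/ before /ʒ/ → [ʒ] (total assimilation)

[itebna+ʒʒalvir]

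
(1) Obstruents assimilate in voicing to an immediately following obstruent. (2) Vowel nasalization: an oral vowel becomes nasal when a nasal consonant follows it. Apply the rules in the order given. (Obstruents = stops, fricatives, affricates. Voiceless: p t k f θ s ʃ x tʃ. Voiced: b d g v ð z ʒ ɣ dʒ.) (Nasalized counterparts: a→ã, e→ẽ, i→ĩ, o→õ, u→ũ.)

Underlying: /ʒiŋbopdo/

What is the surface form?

Rule 1: /p/ before /d/ (voiced) → [b]
After rule 1: ʒiŋbobdo
Rule 2: /i/ before nasal /ŋ/ → [ĩ]

[ʒĩŋbobdo]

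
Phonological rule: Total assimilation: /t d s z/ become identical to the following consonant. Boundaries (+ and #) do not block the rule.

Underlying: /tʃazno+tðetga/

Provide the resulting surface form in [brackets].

/z/ before /n/ → [n] (total assimilation)
/t/ before /ð/ → [ð] (total assimilation)
/t/ before /g/ → [g] (total assimilation)

[tʃanno+ððegga]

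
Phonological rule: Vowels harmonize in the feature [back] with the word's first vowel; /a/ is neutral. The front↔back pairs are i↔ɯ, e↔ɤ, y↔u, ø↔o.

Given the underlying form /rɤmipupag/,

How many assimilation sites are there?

1

/i/ harmonizes with /ɤ/ ([+back]) → [ɯ]
1 segment changes.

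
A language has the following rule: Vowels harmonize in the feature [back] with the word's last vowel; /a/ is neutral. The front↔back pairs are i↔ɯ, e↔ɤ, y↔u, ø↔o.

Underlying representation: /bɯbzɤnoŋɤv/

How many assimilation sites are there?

0

No segment meets the rule's conditions.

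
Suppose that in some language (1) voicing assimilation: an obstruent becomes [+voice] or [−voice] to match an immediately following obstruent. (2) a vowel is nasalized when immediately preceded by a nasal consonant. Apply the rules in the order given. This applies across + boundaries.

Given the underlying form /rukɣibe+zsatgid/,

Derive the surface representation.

[rugɣibe+ssadgid]

Rule 1: /k/ before /ɣ/ (voiced) → [g]
Rule 1: /z/ before /s/ (voiceless) → [s]
Rule 1: /t/ before /g/ (voiced) → [d]
After rule 1: rugɣibe+ssadgid
Rule 2: no segment meets the rule's conditions; no change.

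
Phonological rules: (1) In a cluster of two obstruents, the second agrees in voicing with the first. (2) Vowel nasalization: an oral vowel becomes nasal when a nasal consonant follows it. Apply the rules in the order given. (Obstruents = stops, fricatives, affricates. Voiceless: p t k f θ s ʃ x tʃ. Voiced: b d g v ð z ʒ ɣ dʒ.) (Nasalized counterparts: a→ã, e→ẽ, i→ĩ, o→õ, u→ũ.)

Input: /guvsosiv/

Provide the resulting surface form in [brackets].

[guvzosiv]

Rule 1: /s/ after /v/ (voiced) → [z]
After rule 1: guvzosiv
Rule 2: no segment meets the rule's conditions; no change.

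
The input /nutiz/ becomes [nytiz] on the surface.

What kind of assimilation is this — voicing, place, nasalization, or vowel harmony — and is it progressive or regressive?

/u/→[y].
Vowels agree with the last vowel, so the harmony is regressive.

vowel harmony, regressive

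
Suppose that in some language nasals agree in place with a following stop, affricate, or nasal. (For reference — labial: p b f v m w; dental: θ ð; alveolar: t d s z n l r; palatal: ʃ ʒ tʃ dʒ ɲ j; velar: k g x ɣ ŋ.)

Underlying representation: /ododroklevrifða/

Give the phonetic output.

no segment meets the rule's conditions; no change.

[ododroklevrifða]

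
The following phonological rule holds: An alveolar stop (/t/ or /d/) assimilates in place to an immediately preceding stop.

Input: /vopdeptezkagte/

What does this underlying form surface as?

[vopbeppezkagke]

/d/ after /p/ (labial) → [b]
/t/ after /p/ (labial) → [p]
/t/ after /g/ (velar) → [k]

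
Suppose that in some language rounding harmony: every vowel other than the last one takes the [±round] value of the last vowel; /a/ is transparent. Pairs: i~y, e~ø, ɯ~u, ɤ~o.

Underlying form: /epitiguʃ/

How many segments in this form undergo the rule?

3

/e/ harmonizes with /u/ ([+round]) → [ø]
/i/ harmonizes with /u/ ([+round]) → [y]
/i/ harmonizes with /u/ ([+round]) → [y]
3 segments change.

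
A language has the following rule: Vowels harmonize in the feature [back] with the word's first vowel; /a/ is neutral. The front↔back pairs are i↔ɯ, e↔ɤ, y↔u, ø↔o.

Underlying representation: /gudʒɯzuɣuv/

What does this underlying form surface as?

no segment meets the rule's conditions; no change.

[gudʒɯzuɣuv]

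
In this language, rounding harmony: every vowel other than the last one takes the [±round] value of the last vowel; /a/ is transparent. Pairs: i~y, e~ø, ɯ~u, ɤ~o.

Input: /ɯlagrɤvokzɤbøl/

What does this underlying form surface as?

[ulagrovokzobøl]

/ɯ/ harmonizes with /ø/ ([+round]) → [u]
/ɤ/ harmonizes with /ø/ ([+round]) → [o]
/ɤ/ harmonizes with /ø/ ([+round]) → [o]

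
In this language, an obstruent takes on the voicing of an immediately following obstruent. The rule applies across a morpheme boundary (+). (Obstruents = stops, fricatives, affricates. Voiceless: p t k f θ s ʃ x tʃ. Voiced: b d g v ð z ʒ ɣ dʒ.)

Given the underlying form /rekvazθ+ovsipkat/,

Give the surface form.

[regvasθ+ofsipkat]

/k/ before /v/ (voiced) → [g]
/z/ before /θ/ (voiceless) → [s]
/v/ before /s/ (voiceless) → [f]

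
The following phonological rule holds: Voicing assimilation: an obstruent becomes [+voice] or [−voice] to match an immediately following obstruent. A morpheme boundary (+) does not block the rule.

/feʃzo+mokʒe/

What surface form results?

[feʒzo+mogʒe]

/ʃ/ before /z/ (voiced) → [ʒ]
/k/ before /ʒ/ (voiced) → [g]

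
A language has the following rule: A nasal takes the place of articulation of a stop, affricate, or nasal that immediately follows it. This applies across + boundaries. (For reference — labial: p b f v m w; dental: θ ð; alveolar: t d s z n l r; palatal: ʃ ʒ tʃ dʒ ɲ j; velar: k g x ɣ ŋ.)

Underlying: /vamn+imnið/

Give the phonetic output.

[vann+innið]

/m/ before /n/ (alveolar) → [n]
/m/ before /n/ (alveolar) → [n]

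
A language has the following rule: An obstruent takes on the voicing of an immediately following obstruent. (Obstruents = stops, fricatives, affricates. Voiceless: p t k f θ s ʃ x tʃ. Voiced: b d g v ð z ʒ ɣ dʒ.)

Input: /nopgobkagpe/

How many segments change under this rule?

/p/ before /g/ (voiced) → [b]
/b/ before /k/ (voiceless) → [p]
/g/ before /p/ (voiceless) → [k]
3 segments change.

3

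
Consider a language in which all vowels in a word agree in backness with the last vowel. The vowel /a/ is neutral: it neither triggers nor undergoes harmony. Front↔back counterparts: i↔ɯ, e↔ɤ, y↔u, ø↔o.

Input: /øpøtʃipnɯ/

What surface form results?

[opotʃɯpnɯ]

/ø/ harmonizes with /ɯ/ ([+back]) → [o]
/ø/ harmonizes with /ɯ/ ([+back]) → [o]
/i/ harmonizes with /ɯ/ ([+back]) → [ɯ]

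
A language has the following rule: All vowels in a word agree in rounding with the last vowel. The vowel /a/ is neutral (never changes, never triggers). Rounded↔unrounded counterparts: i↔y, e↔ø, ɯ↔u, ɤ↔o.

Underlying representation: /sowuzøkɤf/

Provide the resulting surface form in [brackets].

/o/ harmonizes with /ɤ/ ([-round]) → [ɤ]
/u/ harmonizes with /ɤ/ ([-round]) → [ɯ]
/ø/ harmonizes with /ɤ/ ([-round]) → [e]

[sɤwɯzekɤf]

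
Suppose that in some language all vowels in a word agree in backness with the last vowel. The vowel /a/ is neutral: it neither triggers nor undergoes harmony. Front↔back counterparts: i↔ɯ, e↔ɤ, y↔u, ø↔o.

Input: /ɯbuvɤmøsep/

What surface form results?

/ɯ/ harmonizes with /e/ ([-back]) → [i]
/u/ harmonizes with /e/ ([-back]) → [y]
/ɤ/ harmonizes with /e/ ([-back]) → [e]

[ibyvemøsep]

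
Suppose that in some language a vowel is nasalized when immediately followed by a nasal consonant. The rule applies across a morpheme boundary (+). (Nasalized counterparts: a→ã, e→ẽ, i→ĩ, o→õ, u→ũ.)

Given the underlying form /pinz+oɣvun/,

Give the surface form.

/i/ before nasal /n/ → [ĩ]
/u/ before nasal /n/ → [ũ]

[pĩnz+oɣvũn]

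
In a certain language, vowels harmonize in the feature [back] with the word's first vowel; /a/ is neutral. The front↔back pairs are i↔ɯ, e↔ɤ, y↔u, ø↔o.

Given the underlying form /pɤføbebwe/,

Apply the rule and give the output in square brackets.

/ø/ harmonizes with /ɤ/ ([+back]) → [o]
/e/ harmonizes with /ɤ/ ([+back]) → [ɤ]
/e/ harmonizes with /ɤ/ ([+back]) → [ɤ]

[pɤfobɤbwɤ]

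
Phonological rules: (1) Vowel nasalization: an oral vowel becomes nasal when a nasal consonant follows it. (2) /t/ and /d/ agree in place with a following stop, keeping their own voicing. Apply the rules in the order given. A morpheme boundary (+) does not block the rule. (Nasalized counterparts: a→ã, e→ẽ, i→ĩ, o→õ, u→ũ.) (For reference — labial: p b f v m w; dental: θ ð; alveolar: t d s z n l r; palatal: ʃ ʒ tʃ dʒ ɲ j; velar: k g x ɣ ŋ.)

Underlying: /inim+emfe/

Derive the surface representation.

[ĩnĩm+ẽmfe]

Rule 1: /i/ before nasal /n/ → [ĩ]
Rule 1: /i/ before nasal /m/ → [ĩ]
Rule 1: /e/ before nasal /m/ → [ẽ]
After rule 1: ĩnĩm+ẽmfe
Rule 2: no segment meets the rule's conditions; no change.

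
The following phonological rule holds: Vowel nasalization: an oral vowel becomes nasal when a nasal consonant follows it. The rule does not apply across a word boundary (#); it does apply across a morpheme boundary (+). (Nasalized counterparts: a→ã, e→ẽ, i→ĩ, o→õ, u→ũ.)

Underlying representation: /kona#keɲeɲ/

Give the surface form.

[kõna#kẽɲẽɲ]

/o/ before nasal /n/ → [õ]
/e/ before nasal /ɲ/ → [ẽ]
/e/ before nasal /ɲ/ → [ẽ]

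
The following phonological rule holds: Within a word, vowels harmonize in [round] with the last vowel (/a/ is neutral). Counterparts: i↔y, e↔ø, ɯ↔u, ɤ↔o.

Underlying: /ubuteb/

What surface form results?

/u/ harmonizes with /e/ ([-round]) → [ɯ]
/u/ harmonizes with /e/ ([-round]) → [ɯ]

[ɯbɯteb]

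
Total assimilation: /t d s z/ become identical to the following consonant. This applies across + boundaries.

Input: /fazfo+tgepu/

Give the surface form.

/z/ before /f/ → [f] (total assimilation)
/t/ before /g/ → [g] (total assimilation)

[faffo+ggepu]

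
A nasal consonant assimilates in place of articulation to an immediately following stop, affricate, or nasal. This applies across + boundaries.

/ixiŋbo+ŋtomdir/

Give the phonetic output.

[iximbo+ntondir]

/ŋ/ before /b/ (labial) → [m]
/ŋ/ before /t/ (alveolar) → [n]
/m/ before /d/ (alveolar) → [n]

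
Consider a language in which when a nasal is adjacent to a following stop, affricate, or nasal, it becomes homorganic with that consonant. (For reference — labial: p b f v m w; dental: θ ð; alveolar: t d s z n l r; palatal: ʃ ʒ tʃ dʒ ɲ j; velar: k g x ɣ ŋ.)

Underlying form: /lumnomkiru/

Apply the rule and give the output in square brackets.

/m/ before /n/ (alveolar) → [n]
/m/ before /k/ (velar) → [ŋ]

[lunnoŋkiru]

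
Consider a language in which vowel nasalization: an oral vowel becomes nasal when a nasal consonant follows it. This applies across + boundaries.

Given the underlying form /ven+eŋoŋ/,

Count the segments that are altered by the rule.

/e/ before nasal /n/ → [ẽ]
/e/ before nasal /ŋ/ → [ẽ]
/o/ before nasal /ŋ/ → [õ]
3 segments change.

3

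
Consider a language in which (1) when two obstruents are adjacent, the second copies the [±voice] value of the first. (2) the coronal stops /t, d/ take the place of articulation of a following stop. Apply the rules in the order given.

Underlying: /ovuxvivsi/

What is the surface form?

[ovuxfivzi]

Rule 1: /v/ after /x/ (voiceless) → [f]
Rule 1: /s/ after /v/ (voiced) → [z]
After rule 1: ovuxfivzi
Rule 2: no segment meets the rule's conditions; no change.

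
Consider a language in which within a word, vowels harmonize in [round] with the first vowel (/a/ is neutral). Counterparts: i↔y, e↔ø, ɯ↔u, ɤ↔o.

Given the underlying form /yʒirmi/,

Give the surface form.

[yʒyrmy]

/i/ harmonizes with /y/ ([+round]) → [y]
/i/ harmonizes with /y/ ([+round]) → [y]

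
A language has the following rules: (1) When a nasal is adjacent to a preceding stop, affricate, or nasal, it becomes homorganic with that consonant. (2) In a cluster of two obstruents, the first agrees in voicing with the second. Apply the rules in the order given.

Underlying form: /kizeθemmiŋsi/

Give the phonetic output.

Rule 1: no segment meets the rule's conditions; no change.
After rule 1: kizeθemmiŋsi
Rule 2: no segment meets the rule's conditions; no change.

[kizeθemmiŋsi]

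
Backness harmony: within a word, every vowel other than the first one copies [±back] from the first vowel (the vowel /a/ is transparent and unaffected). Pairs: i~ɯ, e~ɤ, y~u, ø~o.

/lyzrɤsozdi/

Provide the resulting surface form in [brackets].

[lyzresøzdi]

/ɤ/ harmonizes with /y/ ([-back]) → [e]
/o/ harmonizes with /y/ ([-back]) → [ø]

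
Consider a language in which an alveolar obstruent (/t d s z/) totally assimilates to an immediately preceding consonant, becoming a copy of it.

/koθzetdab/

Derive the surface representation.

/z/ after /θ/ → [θ] (total assimilation)
/d/ after /t/ → [t] (total assimilation)

[koθθettab]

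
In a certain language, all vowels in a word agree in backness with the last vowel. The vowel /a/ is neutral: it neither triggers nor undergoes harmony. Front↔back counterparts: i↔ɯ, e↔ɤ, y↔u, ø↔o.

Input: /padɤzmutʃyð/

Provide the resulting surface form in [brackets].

[padezmytʃyð]

/ɤ/ harmonizes with /y/ ([-back]) → [e]
/u/ harmonizes with /y/ ([-back]) → [y]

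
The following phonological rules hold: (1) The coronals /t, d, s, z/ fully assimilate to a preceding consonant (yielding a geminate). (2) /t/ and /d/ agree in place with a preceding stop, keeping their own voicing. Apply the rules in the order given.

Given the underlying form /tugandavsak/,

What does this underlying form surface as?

[tugannavvak]

Rule 1: /d/ after /n/ → [n] (total assimilation)
Rule 1: /s/ after /v/ → [v] (total assimilation)
After rule 1: tugannavvak
Rule 2: no segment meets the rule's conditions; no change.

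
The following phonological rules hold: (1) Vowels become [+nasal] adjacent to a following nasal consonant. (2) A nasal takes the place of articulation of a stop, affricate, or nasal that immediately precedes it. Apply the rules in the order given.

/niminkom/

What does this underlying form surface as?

[nĩmĩnkõm]

Rule 1: /i/ before nasal /m/ → [ĩ]
Rule 1: /i/ before nasal /n/ → [ĩ]
Rule 1: /o/ before nasal /m/ → [õ]
After rule 1: nĩmĩnkõm
Rule 2: no segment meets the rule's conditions; no change.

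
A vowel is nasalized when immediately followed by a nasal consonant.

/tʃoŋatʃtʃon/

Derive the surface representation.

/o/ before nasal /ŋ/ → [õ]
/o/ before nasal /n/ → [õ]

[tʃõŋatʃtʃõn]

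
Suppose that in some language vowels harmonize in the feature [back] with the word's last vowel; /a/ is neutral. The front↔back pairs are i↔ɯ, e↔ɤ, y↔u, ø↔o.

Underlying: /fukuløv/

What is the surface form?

/u/ harmonizes with /ø/ ([-back]) → [y]
/u/ harmonizes with /ø/ ([-back]) → [y]

[fykyløv]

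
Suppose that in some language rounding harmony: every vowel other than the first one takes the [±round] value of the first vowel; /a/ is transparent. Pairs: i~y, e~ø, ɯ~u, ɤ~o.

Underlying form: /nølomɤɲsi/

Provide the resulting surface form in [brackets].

/ɤ/ harmonizes with /ø/ ([+round]) → [o]
/i/ harmonizes with /ø/ ([+round]) → [y]

[nølomoɲsy]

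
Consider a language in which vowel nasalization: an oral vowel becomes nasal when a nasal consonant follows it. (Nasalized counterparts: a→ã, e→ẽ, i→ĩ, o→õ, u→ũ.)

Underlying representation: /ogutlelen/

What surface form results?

/e/ before nasal /n/ → [ẽ]

[ogutlelẽn]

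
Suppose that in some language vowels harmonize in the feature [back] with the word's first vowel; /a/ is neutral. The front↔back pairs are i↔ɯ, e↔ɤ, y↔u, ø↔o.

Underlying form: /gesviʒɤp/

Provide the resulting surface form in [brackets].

/ɤ/ harmonizes with /e/ ([-back]) → [e]

[gesviʒep]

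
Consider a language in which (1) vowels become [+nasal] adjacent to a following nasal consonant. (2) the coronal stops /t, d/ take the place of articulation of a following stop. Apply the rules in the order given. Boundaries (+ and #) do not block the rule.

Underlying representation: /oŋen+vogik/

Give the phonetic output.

Rule 1: /o/ before nasal /ŋ/ → [õ]
Rule 1: /e/ before nasal /n/ → [ẽ]
After rule 1: õŋẽn+vogik
Rule 2: no segment meets the rule's conditions; no change.

[õŋẽn+vogik]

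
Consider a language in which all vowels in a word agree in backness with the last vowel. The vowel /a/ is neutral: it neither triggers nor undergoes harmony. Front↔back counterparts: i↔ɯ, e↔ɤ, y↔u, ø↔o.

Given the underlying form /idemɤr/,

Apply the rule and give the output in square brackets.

[ɯdɤmɤr]

/i/ harmonizes with /ɤ/ ([+back]) → [ɯ]
/e/ harmonizes with /ɤ/ ([+back]) → [ɤ]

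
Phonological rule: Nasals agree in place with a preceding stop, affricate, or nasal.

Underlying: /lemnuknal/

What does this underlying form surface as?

[lemmukŋal]

/n/ after /m/ (labial) → [m]
/n/ after /k/ (velar) → [ŋ]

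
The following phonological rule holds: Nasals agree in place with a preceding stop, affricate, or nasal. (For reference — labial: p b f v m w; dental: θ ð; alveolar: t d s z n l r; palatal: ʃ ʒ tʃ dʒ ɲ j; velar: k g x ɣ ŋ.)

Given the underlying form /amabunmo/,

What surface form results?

[amabunno]

/m/ after /n/ (alveolar) → [n]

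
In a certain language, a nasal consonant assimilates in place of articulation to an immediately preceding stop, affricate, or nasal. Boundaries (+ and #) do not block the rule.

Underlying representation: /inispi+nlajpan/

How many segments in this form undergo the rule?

No segment meets the rule's conditions.

0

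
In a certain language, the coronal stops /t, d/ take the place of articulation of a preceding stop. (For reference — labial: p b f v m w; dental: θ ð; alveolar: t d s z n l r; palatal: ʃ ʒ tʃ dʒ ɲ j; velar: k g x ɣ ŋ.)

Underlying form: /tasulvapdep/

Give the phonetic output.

/d/ after /p/ (labial) → [b]

[tasulvapbep]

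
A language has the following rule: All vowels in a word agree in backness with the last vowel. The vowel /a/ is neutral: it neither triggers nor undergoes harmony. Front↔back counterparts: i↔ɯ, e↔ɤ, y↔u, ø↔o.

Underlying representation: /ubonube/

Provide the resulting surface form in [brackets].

/u/ harmonizes with /e/ ([-back]) → [y]
/o/ harmonizes with /e/ ([-back]) → [ø]
/u/ harmonizes with /e/ ([-back]) → [y]

[ybønybe]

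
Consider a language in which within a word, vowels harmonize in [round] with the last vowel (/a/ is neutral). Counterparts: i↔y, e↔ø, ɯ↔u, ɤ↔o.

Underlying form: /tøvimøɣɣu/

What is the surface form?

[tøvymøɣɣu]

/i/ harmonizes with /u/ ([+round]) → [y]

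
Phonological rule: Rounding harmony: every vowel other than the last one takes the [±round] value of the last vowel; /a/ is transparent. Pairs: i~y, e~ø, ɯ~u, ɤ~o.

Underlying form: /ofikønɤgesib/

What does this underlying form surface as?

[ɤfikenɤgesib]

/o/ harmonizes with /i/ ([-round]) → [ɤ]
/ø/ harmonizes with /i/ ([-round]) → [e]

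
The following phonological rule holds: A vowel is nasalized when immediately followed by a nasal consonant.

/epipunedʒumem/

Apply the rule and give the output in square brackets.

[epipũnedʒũmẽm]

/u/ before nasal /n/ → [ũ]
/u/ before nasal /m/ → [ũ]
/e/ before nasal /m/ → [ẽ]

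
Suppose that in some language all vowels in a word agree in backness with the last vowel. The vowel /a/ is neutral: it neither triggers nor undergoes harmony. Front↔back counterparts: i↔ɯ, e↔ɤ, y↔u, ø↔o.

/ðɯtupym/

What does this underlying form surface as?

/ɯ/ harmonizes with /y/ ([-back]) → [i]
/u/ harmonizes with /y/ ([-back]) → [y]

[ðitypym]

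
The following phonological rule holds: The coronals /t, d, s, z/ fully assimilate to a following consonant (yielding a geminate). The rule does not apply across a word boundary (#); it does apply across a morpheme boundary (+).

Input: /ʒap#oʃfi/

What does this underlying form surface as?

no segment meets the rule's conditions; no change.

[ʒap#oʃfi]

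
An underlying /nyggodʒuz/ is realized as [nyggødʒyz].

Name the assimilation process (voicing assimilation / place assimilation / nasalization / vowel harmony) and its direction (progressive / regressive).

vowel harmony, progressive

/o/→[ø] /u/→[y].
Vowels agree with the first vowel, so the harmony is progressive.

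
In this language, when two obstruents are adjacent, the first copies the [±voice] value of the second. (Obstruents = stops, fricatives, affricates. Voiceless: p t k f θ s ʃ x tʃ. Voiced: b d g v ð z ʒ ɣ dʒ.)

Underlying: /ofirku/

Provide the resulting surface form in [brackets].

no segment meets the rule's conditions; no change.

[ofirku]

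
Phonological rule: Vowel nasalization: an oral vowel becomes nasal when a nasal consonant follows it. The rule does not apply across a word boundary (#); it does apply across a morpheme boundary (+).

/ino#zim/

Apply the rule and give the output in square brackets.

/i/ before nasal /n/ → [ĩ]
/i/ before nasal /m/ → [ĩ]

[ĩno#zĩm]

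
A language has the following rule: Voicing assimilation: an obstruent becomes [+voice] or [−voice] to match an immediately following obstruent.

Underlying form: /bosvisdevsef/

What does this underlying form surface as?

/s/ before /v/ (voiced) → [z]
/s/ before /d/ (voiced) → [z]
/v/ before /s/ (voiceless) → [f]

[bozvizdefsef]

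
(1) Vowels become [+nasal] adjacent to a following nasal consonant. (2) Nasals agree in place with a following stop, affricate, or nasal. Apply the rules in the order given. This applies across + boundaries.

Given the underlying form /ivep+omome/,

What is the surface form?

[ivep+õmõme]

Rule 1: /o/ before nasal /m/ → [õ]
Rule 1: /o/ before nasal /m/ → [õ]
After rule 1: ivep+õmõme
Rule 2: no segment meets the rule's conditions; no change.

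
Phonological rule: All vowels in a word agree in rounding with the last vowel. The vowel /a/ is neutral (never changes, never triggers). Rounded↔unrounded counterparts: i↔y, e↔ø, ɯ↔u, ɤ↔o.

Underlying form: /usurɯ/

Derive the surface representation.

[ɯsɯrɯ]

/u/ harmonizes with /ɯ/ ([-round]) → [ɯ]
/u/ harmonizes with /ɯ/ ([-round]) → [ɯ]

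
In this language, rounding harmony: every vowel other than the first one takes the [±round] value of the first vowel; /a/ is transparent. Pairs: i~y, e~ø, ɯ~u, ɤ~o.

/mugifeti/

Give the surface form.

/i/ harmonizes with /u/ ([+round]) → [y]
/e/ harmonizes with /u/ ([+round]) → [ø]
/i/ harmonizes with /u/ ([+round]) → [y]

[mugyføty]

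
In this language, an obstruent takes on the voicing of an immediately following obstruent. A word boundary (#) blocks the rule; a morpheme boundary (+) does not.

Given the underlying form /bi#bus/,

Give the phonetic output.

[bi#bus]

no segment meets the rule's conditions; no change.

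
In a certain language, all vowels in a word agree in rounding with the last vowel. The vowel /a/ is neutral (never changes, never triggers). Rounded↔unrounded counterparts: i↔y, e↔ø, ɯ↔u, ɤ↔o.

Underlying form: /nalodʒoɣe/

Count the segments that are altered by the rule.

/o/ harmonizes with /e/ ([-round]) → [ɤ]
/o/ harmonizes with /e/ ([-round]) → [ɤ]
2 segments change.

2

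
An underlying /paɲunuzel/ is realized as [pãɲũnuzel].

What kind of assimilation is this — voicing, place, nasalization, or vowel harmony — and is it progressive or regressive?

/a/→[ã] /u/→[ũ].
Each target copies a feature from the following segment, so the direction is regressive.

nasalization, regressive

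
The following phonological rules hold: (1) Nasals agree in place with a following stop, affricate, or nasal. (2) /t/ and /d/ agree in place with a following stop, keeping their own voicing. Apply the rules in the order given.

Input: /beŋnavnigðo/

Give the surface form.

[bennavnigðo]

Rule 1: /ŋ/ before /n/ (alveolar) → [n]
After rule 1: bennavnigðo
Rule 2: no segment meets the rule's conditions; no change.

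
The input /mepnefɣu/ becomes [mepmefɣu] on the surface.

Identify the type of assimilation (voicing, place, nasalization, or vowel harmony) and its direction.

/n/→[m].
Each target copies a feature from the preceding segment, so the direction is progressive.

place assimilation, progressive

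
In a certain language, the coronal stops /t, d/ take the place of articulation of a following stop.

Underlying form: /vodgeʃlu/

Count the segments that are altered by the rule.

1

/d/ before /g/ (velar) → [g]
1 segment changes.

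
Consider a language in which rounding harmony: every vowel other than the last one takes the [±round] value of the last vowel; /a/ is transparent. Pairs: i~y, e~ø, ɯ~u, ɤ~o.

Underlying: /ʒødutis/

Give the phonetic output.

/ø/ harmonizes with /i/ ([-round]) → [e]
/u/ harmonizes with /i/ ([-round]) → [ɯ]

[ʒedɯtis]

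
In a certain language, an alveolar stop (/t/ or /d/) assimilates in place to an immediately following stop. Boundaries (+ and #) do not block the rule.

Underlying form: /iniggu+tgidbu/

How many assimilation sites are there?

2

/t/ before /g/ (velar) → [k]
/d/ before /b/ (labial) → [b]
2 segments change.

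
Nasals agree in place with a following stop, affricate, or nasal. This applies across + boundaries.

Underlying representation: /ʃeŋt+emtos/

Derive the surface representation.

[ʃent+entos]

/ŋ/ before /t/ (alveolar) → [n]
/m/ before /t/ (alveolar) → [n]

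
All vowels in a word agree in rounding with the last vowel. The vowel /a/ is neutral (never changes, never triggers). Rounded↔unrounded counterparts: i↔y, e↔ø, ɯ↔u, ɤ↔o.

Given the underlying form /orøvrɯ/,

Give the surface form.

/o/ harmonizes with /ɯ/ ([-round]) → [ɤ]
/ø/ harmonizes with /ɯ/ ([-round]) → [e]

[ɤrevrɯ]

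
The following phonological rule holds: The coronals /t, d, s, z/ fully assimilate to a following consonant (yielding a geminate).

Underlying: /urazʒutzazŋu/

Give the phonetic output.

[uraʒʒuzzaŋŋu]

/z/ before /ʒ/ → [ʒ] (total assimilation)
/t/ before /z/ → [z] (total assimilation)
/z/ before /ŋ/ → [ŋ] (total assimilation)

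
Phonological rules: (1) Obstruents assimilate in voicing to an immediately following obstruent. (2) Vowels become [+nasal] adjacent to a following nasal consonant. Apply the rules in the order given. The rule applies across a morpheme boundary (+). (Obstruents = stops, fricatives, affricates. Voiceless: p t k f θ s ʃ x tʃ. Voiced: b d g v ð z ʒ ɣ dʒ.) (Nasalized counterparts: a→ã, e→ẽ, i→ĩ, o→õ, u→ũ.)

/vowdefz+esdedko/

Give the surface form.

[vowdevz+ezdetko]

Rule 1: /f/ before /z/ (voiced) → [v]
Rule 1: /s/ before /d/ (voiced) → [z]
Rule 1: /d/ before /k/ (voiceless) → [t]
After rule 1: vowdevz+ezdetko
Rule 2: no segment meets the rule's conditions; no change.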